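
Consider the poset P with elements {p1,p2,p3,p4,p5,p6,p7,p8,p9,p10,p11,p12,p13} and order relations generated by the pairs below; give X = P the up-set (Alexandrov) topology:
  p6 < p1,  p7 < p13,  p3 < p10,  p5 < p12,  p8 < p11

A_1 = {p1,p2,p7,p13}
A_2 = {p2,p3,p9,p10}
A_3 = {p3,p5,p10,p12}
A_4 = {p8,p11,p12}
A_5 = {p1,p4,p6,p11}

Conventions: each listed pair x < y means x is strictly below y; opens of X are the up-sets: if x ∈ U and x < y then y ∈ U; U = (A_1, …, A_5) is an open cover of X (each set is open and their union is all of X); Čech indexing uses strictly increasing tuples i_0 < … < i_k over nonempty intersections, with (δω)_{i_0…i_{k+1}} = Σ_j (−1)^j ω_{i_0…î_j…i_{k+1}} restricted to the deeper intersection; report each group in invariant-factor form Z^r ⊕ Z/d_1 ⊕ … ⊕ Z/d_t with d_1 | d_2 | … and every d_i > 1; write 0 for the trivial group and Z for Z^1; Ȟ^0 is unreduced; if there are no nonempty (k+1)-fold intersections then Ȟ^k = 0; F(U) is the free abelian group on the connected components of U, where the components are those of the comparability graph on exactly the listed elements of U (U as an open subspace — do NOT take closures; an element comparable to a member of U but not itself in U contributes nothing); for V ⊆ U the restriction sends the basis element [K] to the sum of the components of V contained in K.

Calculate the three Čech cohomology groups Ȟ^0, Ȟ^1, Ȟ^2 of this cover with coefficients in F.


cover nerve:
  A12={p2} A15={p1} A23={p3,p10} A34={p12} A45={p11}
components per intersection:
  A1: {p1} {p2} {p7,p13}
  A2: {p2} {p3,p10} {p9}
  A3: {p3,p10} {p5,p12}
  A4: {p8,p11} {p12}
  A5: {p1,p6} {p4} {p11}
  A12: {p2}
  A15: {p1}
  A23: {p3,p10}
  A34: {p12}
  A45: {p11}
C dims 13,5; δ0: rk 5, SNF 1^5
Ȟ^0: (13−5)−0=8 ⇒ Z^8
Ȟ^1: (5−0)−5=0 ⇒ 0
Ȟ^2: (0−0)−0=0 ⇒ 0

Ȟ^0 ≅ Z^8, Ȟ^1 ≅ 0 and Ȟ^2 ≅ 0


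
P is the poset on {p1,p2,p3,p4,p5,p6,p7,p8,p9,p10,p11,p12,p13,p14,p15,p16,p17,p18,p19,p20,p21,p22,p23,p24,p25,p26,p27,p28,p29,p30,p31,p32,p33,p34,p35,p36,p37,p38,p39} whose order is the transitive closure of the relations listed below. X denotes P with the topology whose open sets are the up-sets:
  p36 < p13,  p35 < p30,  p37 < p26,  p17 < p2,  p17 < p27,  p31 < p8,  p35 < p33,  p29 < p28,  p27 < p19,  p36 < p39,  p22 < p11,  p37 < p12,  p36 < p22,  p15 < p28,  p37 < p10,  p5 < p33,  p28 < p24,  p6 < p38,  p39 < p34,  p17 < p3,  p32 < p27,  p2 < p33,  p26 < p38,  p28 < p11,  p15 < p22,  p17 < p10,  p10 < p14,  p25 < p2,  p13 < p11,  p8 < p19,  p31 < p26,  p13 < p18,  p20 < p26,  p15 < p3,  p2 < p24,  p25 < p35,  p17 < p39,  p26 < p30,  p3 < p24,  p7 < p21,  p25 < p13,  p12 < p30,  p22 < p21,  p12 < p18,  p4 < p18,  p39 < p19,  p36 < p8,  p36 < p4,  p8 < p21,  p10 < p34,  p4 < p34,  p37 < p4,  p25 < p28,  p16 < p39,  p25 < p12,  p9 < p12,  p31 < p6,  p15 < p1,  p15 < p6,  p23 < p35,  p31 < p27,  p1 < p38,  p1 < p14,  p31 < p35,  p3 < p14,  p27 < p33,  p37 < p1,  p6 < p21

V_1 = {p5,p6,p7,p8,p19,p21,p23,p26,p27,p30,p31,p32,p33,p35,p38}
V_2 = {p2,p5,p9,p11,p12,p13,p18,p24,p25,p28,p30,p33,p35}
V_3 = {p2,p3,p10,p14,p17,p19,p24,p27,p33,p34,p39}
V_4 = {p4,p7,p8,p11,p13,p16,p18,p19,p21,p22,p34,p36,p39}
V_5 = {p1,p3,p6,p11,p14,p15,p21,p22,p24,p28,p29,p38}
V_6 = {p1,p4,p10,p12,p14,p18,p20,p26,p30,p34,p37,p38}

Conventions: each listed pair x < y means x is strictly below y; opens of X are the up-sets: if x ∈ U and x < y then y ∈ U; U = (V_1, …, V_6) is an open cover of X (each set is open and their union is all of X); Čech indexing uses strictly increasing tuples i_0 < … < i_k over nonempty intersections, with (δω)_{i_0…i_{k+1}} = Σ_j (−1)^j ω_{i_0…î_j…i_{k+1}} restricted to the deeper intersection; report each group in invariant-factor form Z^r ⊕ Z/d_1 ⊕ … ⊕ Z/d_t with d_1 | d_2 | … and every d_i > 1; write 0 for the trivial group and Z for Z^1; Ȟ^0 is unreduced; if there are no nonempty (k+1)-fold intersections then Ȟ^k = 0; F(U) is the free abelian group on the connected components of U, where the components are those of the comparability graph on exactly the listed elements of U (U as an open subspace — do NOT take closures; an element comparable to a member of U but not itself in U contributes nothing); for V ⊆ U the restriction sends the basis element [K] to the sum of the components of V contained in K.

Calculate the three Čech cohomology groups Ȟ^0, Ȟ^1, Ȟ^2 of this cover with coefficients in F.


Ȟ^0(U;F) ≅ Z; Ȟ^1(U;F) ≅ 0; Ȟ^2(U;F) ≅ Z/2

nerve of the cover:
  V12={p5,p30,p33,p35} V13={p19,p27,p33} V14={p7,p8,p19,p21} V15={p6,p21,p38} V16={p26,p30,p38} V23={p2,p24,p33} V24={p11,p13,p18} V25={p11,p24,p28} V26={p12,p18,p30} V34={p19,p34,p39} V35={p3,p14,p24} V36={p10,p14,p34} V45={p11,p21,p22} V46={p4,p18,p34} V56={p1,p14,p38}
  V123={p33} V126={p30} V134={p19} V145={p21} V156={p38} V235={p24} V245={p11} V246={p18} V346={p34} V356={p14}
components per intersection:
  V1: {p5,p6,p7,p8,p19,p21,p23,p26,p27,p30,p31,p32,p33,p35,p38}
  V2: {p2,p5,p9,p11,p12,p13,p18,p24,p25,p28,p30,p33,p35}
  V3: {p2,p3,p10,p14,p17,p19,p24,p27,p33,p34,p39}
  V4: {p4,p7,p8,p11,p13,p16,p18,p19,p21,p22,p34,p36,p39}
  V5: {p1,p3,p6,p11,p14,p15,p21,p22,p24,p28,p29,p38}
  V6: {p1,p4,p10,p12,p14,p18,p20,p26,p30,p34,p37,p38}
  V12: {p5,p30,p33,p35}
  V13: {p19,p27,p33}
  V14: {p7,p8,p19,p21}
  V15: {p6,p21,p38}
  V16: {p26,p30,p38}
  V23: {p2,p24,p33}
  V24: {p11,p13,p18}
  V25: {p11,p24,p28}
  V26: {p12,p18,p30}
  V34: {p19,p34,p39}
  V35: {p3,p14,p24}
  V36: {p10,p14,p34}
  V45: {p11,p21,p22}
  V46: {p4,p18,p34}
  V56: {p1,p14,p38}
  V123: {p33}
  V126: {p30}
  V134: {p19}
  V145: {p21}
  V156: {p38}
  V235: {p24}
  V245: {p11}
  V246: {p18}
  V346: {p34}
  V356: {p14}
C dims 6,15,10; δ0: rk 5, SNF 1^5; δ1: rk 10, SNF 1^9·2
Ȟ^0 = (6 − 5) − 0 = 1, so Ȟ^0 ≅ Z
Ȟ^1 = (15 − 10) − 5 = 0, so Ȟ^1 ≅ 0
Ȟ^2 = (10 − 0) − 10 = 0 plus torsion [2], so Ȟ^2 ≅ Z/2


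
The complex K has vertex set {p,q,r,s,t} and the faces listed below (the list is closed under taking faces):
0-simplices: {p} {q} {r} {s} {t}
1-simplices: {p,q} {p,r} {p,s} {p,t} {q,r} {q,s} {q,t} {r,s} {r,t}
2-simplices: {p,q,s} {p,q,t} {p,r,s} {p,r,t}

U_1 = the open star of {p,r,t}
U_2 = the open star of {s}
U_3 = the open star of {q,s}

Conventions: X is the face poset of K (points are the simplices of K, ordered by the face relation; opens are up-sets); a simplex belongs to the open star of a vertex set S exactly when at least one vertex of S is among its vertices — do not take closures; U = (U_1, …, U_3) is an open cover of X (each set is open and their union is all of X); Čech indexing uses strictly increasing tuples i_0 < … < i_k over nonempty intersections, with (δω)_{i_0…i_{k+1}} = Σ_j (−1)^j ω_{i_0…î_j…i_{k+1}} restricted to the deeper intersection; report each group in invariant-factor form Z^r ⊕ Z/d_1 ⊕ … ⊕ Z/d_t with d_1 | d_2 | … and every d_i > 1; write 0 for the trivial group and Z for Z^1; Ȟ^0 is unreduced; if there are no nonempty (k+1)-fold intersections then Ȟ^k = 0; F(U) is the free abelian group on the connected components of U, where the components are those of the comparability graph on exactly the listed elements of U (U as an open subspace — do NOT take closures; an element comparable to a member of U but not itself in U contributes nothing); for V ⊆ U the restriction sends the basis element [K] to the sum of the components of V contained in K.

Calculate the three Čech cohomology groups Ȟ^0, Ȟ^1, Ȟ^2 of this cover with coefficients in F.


intersection data:
  U1={{p},{r},{t},{p,q},{p,r},{p,s},{p,t},{q,r},{q,t},{r,s},{r,t},{p,q,s},{p,q,t},{p,r,s},{p,r,t}} U2={{s},{p,s},{q,s},{r,s},{p,q,s},{p,r,s}} U3={{q},{s},{p,q},{p,s},{q,r},{q,s},{q,t},{r,s},{p,q,s},{p,q,t},{p,r,s}}
  U12={{p,s},{r,s},{p,q,s},{p,r,s}} U13={{p,q},{p,s},{q,r},{q,t},{r,s},{p,q,s},{p,q,t},{p,r,s}} U23={{s},{p,s},{q,s},{r,s},{p,q,s},{p,r,s}}
  U123={{p,s},{r,s},{p,q,s},{p,r,s}}
components per intersection:
  U1: {{p},{r},{t},{p,q},{p,r},{p,s},{p,t},{q,r},{q,t},{r,s},{r,t},{p,q,s},{p,q,t},{p,r,s},{p,r,t}}
  U2: {{s},{p,s},{q,s},{r,s},{p,q,s},{p,r,s}}
  U3: {{q},{s},{p,q},{p,s},{q,r},{q,s},{q,t},{r,s},{p,q,s},{p,q,t},{p,r,s}}
  U12: {{p,s},{r,s},{p,q,s},{p,r,s}}
  U13: {{p,q},{p,s},{q,t},{r,s},{p,q,s},{p,q,t},{p,r,s}} {{q,r}}
  U23: {{s},{p,s},{q,s},{r,s},{p,q,s},{p,r,s}}
  U123: {{p,s},{r,s},{p,q,s},{p,r,s}}
C dims 3,4,1; δ0: rk 2, SNF 1^2; δ1: rk 1, SNF 1^1
Ȟ^0 = (3 − 2) − 0 = 1, so Ȟ^0 ≅ Z
Ȟ^1 = (4 − 1) − 2 = 1, so Ȟ^1 ≅ Z
Ȟ^2 = (1 − 0) − 1 = 0, so Ȟ^2 ≅ 0

Ȟ^0 = Z, Ȟ^1 = Z, Ȟ^2 = 0


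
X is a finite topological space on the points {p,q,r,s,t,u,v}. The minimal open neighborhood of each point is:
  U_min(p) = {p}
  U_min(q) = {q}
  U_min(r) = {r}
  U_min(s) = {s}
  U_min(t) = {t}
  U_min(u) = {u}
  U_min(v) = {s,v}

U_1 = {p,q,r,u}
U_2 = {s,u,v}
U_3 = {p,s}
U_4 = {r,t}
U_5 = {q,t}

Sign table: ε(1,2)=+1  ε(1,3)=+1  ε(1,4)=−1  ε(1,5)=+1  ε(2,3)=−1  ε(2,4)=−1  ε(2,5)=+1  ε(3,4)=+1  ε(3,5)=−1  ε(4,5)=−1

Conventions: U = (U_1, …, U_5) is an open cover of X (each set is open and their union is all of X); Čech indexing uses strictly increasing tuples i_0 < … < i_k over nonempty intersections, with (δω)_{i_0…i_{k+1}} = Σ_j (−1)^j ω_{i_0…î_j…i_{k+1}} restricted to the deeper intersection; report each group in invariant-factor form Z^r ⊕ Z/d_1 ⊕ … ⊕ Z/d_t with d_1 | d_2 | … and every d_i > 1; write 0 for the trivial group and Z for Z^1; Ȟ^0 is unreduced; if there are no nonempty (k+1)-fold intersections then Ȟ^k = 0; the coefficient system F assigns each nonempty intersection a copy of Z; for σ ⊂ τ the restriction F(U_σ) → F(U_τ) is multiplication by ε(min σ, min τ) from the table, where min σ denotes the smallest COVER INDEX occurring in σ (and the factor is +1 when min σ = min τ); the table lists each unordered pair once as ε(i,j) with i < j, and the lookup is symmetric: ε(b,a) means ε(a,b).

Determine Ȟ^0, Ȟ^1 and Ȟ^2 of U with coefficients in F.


Ȟ^0 = 0,  Ȟ^1 = Z ⊕ Z/2,  Ȟ^2 = 0

nerve simplices:
  U12={u} U13={p} U14={r} U15={q} U23={s} U45={t}
C dims 5,6; δ0: rk 5, SNF 1^4·2
degree 0: 5−5−0 = 0 → Ȟ^0 ≅ 0
degree 1: 6−0−5 = 1 plus torsion [2] → Ȟ^1 ≅ Z ⊕ Z/2
degree 2: 0−0−0 = 0 → Ȟ^2 ≅ 0


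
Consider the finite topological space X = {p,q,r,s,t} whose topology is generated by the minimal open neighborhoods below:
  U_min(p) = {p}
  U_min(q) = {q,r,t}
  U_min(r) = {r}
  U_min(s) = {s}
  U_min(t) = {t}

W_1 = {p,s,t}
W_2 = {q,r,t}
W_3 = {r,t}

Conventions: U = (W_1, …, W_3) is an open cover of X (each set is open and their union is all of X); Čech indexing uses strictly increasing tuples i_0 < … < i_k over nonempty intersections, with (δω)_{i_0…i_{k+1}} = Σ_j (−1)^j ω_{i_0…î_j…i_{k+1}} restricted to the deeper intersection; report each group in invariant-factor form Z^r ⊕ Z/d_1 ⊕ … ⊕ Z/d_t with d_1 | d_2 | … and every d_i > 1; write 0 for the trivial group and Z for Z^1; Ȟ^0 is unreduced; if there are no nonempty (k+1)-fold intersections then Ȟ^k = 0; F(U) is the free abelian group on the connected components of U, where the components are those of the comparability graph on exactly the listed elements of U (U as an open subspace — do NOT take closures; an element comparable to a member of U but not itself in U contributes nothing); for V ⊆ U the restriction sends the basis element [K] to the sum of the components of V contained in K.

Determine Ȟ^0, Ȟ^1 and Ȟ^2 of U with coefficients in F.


nerve of the cover:
  W12={t} W13={t} W23={r,t}
  W123={t}
components per intersection:
  W1: {p} {s} {t}
  W2: {q,r,t}
  W3: {r} {t}
  W12: {t}
  W13: {t}
  W23: {r} {t}
  W123: {t}
C dims 6,4,1; δ0: rk 3, SNF 1^3; δ1: rk 1, SNF 1^1
Ȟ^0 = (6 − 3) − 0 = 3, so Ȟ^0 ≅ Z^3
Ȟ^1 = (4 − 1) − 3 = 0, so Ȟ^1 ≅ 0
Ȟ^2 = (1 − 0) − 1 = 0, so Ȟ^2 ≅ 0

Ȟ^0(U;F) ≅ Z^3; Ȟ^1(U;F) ≅ 0; Ȟ^2(U;F) ≅ 0


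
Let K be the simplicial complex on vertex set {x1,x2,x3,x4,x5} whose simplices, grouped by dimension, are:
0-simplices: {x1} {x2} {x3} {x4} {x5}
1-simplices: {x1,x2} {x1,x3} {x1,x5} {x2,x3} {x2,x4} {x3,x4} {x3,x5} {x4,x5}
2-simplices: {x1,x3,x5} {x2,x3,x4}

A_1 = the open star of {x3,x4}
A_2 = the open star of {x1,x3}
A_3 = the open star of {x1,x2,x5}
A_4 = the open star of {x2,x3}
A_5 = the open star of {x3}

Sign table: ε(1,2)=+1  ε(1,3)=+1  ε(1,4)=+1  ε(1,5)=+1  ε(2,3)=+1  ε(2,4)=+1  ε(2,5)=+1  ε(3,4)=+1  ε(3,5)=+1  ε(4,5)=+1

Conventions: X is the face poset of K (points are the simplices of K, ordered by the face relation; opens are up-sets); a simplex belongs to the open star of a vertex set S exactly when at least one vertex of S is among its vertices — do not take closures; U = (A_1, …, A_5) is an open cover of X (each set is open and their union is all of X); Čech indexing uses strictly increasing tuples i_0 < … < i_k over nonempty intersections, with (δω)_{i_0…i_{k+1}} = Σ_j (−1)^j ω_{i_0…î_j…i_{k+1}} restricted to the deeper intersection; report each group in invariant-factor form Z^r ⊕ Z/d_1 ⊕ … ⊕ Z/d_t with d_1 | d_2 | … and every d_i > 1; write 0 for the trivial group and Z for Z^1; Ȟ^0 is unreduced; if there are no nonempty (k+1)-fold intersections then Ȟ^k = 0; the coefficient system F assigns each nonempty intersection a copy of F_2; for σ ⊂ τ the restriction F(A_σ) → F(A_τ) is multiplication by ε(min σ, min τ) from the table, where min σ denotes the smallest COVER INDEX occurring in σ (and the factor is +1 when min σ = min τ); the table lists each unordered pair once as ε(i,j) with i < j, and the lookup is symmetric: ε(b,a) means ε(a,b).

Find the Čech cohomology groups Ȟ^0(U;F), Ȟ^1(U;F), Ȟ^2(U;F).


nerve of the cover:
  A1={{x3},{x4},{x1,x3},{x2,x3},{x2,x4},{x3,x4},{x3,x5},{x4,x5},{x1,x3,x5},{x2,x3,x4}} A2={{x1},{x3},{x1,x2},{x1,x3},{x1,x5},{x2,x3},{x3,x4},{x3,x5},{x1,x3,x5},{x2,x3,x4}} A3={{x1},{x2},{x5},{x1,x2},{x1,x3},{x1,x5},{x2,x3},{x2,x4},{x3,x5},{x4,x5},{x1,x3,x5},{x2,x3,x4}} A4={{x2},{x3},{x1,x2},{x1,x3},{x2,x3},{x2,x4},{x3,x4},{x3,x5},{x1,x3,x5},{x2,x3,x4}} A5={{x3},{x1,x3},{x2,x3},{x3,x4},{x3,x5},{x1,x3,x5},{x2,x3,x4}}
  A12={{x3},{x1,x3},{x2,x3},{x3,x4},{x3,x5},{x1,x3,x5},{x2,x3,x4}} A13={{x1,x3},{x2,x3},{x2,x4},{x3,x5},{x4,x5},{x1,x3,x5},{x2,x3,x4}} A14={{x3},{x1,x3},{x2,x3},{x2,x4},{x3,x4},{x3,x5},{x1,x3,x5},{x2,x3,x4}} A15={{x3},{x1,x3},{x2,x3},{x3,x4},{x3,x5},{x1,x3,x5},{x2,x3,x4}} A23={{x1},{x1,x2},{x1,x3},{x1,x5},{x2,x3},{x3,x5},{x1,x3,x5},{x2,x3,x4}} A24={{x3},{x1,x2},{x1,x3},{x2,x3},{x3,x4},{x3,x5},{x1,x3,x5},{x2,x3,x4}} A25={{x3},{x1,x3},{x2,x3},{x3,x4},{x3,x5},{x1,x3,x5},{x2,x3,x4}} A34={{x2},{x1,x2},{x1,x3},{x2,x3},{x2,x4},{x3,x5},{x1,x3,x5},{x2,x3,x4}} A35={{x1,x3},{x2,x3},{x3,x5},{x1,x3,x5},{x2,x3,x4}} A45={{x3},{x1,x3},{x2,x3},{x3,x4},{x3,x5},{x1,x3,x5},{x2,x3,x4}}
  A123={{x1,x3},{x2,x3},{x3,x5},{x1,x3,x5},{x2,x3,x4}} A124={{x3},{x1,x3},{x2,x3},{x3,x4},{x3,x5},{x1,x3,x5},{x2,x3,x4}} A125={{x3},{x1,x3},{x2,x3},{x3,x4},{x3,x5},{x1,x3,x5},{x2,x3,x4}} A134={{x1,x3},{x2,x3},{x2,x4},{x3,x5},{x1,x3,x5},{x2,x3,x4}} A135={{x1,x3},{x2,x3},{x3,x5},{x1,x3,x5},{x2,x3,x4}} A145={{x3},{x1,x3},{x2,x3},{x3,x4},{x3,x5},{x1,x3,x5},{x2,x3,x4}} A234={{x1,x2},{x1,x3},{x2,x3},{x3,x5},{x1,x3,x5},{x2,x3,x4}} A235={{x1,x3},{x2,x3},{x3,x5},{x1,x3,x5},{x2,x3,x4}} A245={{x3},{x1,x3},{x2,x3},{x3,x4},{x3,x5},{x1,x3,x5},{x2,x3,x4}} A345={{x1,x3},{x2,x3},{x3,x5},{x1,x3,x5},{x2,x3,x4}}
  A1234={{x1,x3},{x2,x3},{x3,x5},{x1,x3,x5},{x2,x3,x4}} A1235={{x1,x3},{x2,x3},{x3,x5},{x1,x3,x5},{x2,x3,x4}} A1245={{x3},{x1,x3},{x2,x3},{x3,x4},{x3,x5},{x1,x3,x5},{x2,x3,x4}} A1345={{x1,x3},{x2,x3},{x3,x5},{x1,x3,x5},{x2,x3,x4}} A2345={{x1,x3},{x2,x3},{x3,x5},{x1,x3,x5},{x2,x3,x4}}
  A12345={{x1,x3},{x2,x3},{x3,x5},{x1,x3,x5},{x2,x3,x4}}
C dims 5,10,10,5; δ0: rk_F2 4; δ1: rk_F2 6; δ2: rk_F2 4
Ȟ^0 = (5 − 4) − 0 = 1, so Ȟ^0 ≅ Z/2
Ȟ^1 = (10 − 6) − 4 = 0, so Ȟ^1 ≅ 0
Ȟ^2 = (10 − 4) − 6 = 0, so Ȟ^2 ≅ 0

Ȟ^0 ≅ Z/2; Ȟ^1 ≅ 0; Ȟ^2 ≅ 0


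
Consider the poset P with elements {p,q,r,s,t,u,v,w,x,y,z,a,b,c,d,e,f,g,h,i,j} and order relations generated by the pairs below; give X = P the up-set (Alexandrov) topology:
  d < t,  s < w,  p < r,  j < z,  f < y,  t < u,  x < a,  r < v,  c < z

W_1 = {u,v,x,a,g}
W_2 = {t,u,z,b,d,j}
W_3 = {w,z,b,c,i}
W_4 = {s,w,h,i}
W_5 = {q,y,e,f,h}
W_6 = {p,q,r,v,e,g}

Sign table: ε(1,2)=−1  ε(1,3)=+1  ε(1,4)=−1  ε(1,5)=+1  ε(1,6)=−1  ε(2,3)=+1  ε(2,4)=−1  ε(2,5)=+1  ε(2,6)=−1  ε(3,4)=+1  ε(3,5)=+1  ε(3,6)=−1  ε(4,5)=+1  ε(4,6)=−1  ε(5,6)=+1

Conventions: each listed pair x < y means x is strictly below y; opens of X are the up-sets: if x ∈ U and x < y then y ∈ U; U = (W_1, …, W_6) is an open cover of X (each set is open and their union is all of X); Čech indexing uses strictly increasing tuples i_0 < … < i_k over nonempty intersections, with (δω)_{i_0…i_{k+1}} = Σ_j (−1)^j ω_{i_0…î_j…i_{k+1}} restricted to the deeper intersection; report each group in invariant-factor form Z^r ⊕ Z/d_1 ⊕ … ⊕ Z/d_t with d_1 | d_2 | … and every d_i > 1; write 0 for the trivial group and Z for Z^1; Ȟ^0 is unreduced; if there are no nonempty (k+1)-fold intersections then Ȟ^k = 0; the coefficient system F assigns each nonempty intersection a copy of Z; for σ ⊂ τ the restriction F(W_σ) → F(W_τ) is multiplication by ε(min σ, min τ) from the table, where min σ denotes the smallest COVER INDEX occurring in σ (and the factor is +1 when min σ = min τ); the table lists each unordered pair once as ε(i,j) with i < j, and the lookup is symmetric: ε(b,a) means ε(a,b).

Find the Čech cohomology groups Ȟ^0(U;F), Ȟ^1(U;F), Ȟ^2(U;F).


Ȟ^0 = Z,  Ȟ^1 = Z,  Ȟ^2 = 0

nerve of the cover:
  W12={u} W16={v,g} W23={z,b} W34={w,i} W45={h} W56={q,e}
C dims 6,6; δ0: rk 5, SNF 1^5
Ȟ^0 = (6 − 5) − 0 = 1, so Ȟ^0 ≅ Z
Ȟ^1 = (6 − 0) − 5 = 1, so Ȟ^1 ≅ Z
Ȟ^2 = (0 − 0) − 0 = 0, so Ȟ^2 ≅ 0


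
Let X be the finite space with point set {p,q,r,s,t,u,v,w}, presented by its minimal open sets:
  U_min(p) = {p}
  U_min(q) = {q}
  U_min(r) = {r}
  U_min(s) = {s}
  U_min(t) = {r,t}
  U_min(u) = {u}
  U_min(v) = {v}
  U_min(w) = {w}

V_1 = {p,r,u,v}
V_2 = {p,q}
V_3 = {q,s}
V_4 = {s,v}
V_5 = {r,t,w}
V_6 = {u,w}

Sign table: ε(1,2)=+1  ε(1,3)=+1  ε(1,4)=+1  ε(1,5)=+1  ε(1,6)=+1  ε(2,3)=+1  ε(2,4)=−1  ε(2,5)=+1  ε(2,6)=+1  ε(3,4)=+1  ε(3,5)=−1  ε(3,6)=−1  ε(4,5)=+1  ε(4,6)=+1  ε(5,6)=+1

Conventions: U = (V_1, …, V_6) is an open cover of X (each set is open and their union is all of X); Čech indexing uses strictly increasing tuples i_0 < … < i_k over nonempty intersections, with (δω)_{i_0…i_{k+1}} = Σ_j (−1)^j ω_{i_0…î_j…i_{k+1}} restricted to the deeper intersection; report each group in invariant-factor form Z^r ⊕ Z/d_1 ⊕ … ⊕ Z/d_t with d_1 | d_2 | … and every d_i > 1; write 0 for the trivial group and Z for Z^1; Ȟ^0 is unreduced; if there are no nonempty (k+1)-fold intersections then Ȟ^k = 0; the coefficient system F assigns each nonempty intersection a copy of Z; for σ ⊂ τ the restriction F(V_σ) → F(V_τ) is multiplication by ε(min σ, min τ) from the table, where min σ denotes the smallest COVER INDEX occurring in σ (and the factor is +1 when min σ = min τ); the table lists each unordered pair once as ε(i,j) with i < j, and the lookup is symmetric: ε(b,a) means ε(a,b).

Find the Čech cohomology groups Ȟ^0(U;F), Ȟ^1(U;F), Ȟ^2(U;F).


nonempty overlaps:
  V12={p} V14={v} V15={r} V16={u} V23={q} V34={s} V56={w}
C dims 6,7; δ0: rk 5, SNF 1^5
degree 0: 6−5−0 = 1 → Ȟ^0 ≅ Z
degree 1: 7−0−5 = 2 → Ȟ^1 ≅ Z^2
degree 2: 0−0−0 = 0 → Ȟ^2 ≅ 0

Ȟ^0(U;F) ≅ Z,  Ȟ^1(U;F) ≅ Z^2,  Ȟ^2(U;F) ≅ 0


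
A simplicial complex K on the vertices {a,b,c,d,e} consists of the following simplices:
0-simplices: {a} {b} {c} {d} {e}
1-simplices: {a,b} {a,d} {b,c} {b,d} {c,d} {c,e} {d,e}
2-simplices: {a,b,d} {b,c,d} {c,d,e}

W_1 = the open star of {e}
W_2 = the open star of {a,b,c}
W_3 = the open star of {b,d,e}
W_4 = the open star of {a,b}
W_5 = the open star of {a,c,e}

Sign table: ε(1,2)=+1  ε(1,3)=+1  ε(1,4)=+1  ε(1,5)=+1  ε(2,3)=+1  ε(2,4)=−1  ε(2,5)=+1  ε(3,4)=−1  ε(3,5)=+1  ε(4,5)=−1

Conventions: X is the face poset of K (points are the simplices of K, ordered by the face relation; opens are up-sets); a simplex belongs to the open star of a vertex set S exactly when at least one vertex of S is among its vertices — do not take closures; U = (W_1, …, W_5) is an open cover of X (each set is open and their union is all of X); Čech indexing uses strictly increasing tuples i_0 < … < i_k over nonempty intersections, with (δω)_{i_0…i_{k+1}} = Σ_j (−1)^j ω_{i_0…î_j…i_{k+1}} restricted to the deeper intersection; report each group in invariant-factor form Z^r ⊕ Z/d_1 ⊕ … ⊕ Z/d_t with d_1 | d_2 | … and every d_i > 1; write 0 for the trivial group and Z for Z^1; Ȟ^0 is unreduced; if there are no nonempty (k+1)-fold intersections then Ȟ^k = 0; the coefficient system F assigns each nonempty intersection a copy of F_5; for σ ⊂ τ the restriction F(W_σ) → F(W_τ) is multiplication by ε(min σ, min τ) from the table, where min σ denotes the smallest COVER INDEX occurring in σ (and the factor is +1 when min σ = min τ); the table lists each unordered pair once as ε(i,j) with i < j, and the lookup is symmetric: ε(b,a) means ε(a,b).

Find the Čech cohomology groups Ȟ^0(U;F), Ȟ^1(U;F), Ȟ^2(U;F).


Ȟ^0(U;F) ≅ Z/5, Ȟ^1(U;F) ≅ 0, Ȟ^2(U;F) ≅ 0

nerve of the cover:
  W1={{e},{c,e},{d,e},{c,d,e}} W2={{a},{b},{c},{a,b},{a,d},{b,c},{b,d},{c,d},{c,e},{a,b,d},{b,c,d},{c,d,e}} W3={{b},{d},{e},{a,b},{a,d},{b,c},{b,d},{c,d},{c,e},{d,e},{a,b,d},{b,c,d},{c,d,e}} W4={{a},{b},{a,b},{a,d},{b,c},{b,d},{a,b,d},{b,c,d}} W5={{a},{c},{e},{a,b},{a,d},{b,c},{c,d},{c,e},{d,e},{a,b,d},{b,c,d},{c,d,e}}
  W12={{c,e},{c,d,e}} W13={{e},{c,e},{d,e},{c,d,e}} W15={{e},{c,e},{d,e},{c,d,e}} W23={{b},{a,b},{a,d},{b,c},{b,d},{c,d},{c,e},{a,b,d},{b,c,d},{c,d,e}} W24={{a},{b},{a,b},{a,d},{b,c},{b,d},{a,b,d},{b,c,d}} W25={{a},{c},{a,b},{a,d},{b,c},{c,d},{c,e},{a,b,d},{b,c,d},{c,d,e}} W34={{b},{a,b},{a,d},{b,c},{b,d},{a,b,d},{b,c,d}} W35={{e},{a,b},{a,d},{b,c},{c,d},{c,e},{d,e},{a,b,d},{b,c,d},{c,d,e}} W45={{a},{a,b},{a,d},{b,c},{a,b,d},{b,c,d}}
  W123={{c,e},{c,d,e}} W125={{c,e},{c,d,e}} W135={{e},{c,e},{d,e},{c,d,e}} W234={{b},{a,b},{a,d},{b,c},{b,d},{a,b,d},{b,c,d}} W235={{a,b},{a,d},{b,c},{c,d},{c,e},{a,b,d},{b,c,d},{c,d,e}} W245={{a},{a,b},{a,d},{b,c},{a,b,d},{b,c,d}} W345={{a,b},{a,d},{b,c},{a,b,d},{b,c,d}}
  W1235={{c,e},{c,d,e}} W2345={{a,b},{a,d},{b,c},{a,b,d},{b,c,d}}
C dims 5,9,7,2; δ0: rk_F5 4; δ1: rk_F5 5; δ2: rk_F5 2
Ȟ^0 = (5 − 4) − 0 = 1, so Ȟ^0 ≅ Z/5
Ȟ^1 = (9 − 5) − 4 = 0, so Ȟ^1 ≅ 0
Ȟ^2 = (7 − 2) − 5 = 0, so Ȟ^2 ≅ 0


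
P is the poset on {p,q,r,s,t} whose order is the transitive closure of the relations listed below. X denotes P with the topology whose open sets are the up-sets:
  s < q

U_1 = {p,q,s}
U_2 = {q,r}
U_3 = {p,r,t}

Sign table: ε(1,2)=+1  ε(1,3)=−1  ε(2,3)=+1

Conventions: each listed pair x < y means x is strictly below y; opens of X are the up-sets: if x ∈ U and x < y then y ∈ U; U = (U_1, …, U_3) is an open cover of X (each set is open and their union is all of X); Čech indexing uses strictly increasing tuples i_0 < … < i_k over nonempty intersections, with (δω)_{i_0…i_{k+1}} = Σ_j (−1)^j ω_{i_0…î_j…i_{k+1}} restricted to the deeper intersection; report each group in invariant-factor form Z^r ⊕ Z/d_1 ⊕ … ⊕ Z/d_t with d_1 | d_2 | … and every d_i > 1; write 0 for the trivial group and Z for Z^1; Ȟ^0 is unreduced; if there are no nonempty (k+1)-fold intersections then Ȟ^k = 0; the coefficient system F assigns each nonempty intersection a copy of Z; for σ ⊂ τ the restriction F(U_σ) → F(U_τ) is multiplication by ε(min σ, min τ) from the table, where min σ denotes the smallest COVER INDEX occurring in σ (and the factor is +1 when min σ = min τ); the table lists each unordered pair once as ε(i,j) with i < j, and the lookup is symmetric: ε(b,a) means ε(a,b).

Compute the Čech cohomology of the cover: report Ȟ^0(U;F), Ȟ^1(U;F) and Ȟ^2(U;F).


nonempty intersections:
  U12={q} U13={p} U23={r}
C dims 3,3; δ0: rk 3, SNF 1^2·2
Ȟ^0: (3−3)−0=0 ⇒ 0
Ȟ^1: (3−0)−3=0 plus torsion [2] ⇒ Z/2
Ȟ^2: (0−0)−0=0 ⇒ 0

Ȟ^0 ≅ 0,  Ȟ^1 ≅ Z/2,  Ȟ^2 ≅ 0


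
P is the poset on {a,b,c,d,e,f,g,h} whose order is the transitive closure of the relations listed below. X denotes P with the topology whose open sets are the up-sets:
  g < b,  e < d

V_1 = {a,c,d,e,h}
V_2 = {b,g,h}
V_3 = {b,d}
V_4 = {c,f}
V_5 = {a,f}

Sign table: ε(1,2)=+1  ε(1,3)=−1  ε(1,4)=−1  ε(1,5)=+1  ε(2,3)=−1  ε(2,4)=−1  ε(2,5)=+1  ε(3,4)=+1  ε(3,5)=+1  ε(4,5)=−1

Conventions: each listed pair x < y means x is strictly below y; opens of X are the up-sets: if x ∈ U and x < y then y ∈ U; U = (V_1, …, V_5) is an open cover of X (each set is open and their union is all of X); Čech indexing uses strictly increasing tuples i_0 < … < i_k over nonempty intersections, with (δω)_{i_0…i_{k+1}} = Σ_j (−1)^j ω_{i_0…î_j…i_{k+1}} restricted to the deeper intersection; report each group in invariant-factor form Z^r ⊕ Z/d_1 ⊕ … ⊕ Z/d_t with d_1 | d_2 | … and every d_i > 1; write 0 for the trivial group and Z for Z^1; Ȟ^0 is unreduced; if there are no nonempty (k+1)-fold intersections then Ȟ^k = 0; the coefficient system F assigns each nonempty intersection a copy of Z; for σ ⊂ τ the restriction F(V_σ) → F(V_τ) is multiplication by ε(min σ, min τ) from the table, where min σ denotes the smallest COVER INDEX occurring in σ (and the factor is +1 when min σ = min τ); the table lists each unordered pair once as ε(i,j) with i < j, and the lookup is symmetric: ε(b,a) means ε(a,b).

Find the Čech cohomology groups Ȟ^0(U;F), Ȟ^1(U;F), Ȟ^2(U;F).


Ȟ^0 = Z, Ȟ^1 = Z^2, Ȟ^2 = 0

nonempty intersections:
  V12={h} V13={d} V14={c} V15={a} V23={b} V45={f}
C dims 5,6; δ0: rk 4, SNF 1^4
Ȟ^0: (5−4)−0=1 ⇒ Z
Ȟ^1: (6−0)−4=2 ⇒ Z^2
Ȟ^2: (0−0)−0=0 ⇒ 0


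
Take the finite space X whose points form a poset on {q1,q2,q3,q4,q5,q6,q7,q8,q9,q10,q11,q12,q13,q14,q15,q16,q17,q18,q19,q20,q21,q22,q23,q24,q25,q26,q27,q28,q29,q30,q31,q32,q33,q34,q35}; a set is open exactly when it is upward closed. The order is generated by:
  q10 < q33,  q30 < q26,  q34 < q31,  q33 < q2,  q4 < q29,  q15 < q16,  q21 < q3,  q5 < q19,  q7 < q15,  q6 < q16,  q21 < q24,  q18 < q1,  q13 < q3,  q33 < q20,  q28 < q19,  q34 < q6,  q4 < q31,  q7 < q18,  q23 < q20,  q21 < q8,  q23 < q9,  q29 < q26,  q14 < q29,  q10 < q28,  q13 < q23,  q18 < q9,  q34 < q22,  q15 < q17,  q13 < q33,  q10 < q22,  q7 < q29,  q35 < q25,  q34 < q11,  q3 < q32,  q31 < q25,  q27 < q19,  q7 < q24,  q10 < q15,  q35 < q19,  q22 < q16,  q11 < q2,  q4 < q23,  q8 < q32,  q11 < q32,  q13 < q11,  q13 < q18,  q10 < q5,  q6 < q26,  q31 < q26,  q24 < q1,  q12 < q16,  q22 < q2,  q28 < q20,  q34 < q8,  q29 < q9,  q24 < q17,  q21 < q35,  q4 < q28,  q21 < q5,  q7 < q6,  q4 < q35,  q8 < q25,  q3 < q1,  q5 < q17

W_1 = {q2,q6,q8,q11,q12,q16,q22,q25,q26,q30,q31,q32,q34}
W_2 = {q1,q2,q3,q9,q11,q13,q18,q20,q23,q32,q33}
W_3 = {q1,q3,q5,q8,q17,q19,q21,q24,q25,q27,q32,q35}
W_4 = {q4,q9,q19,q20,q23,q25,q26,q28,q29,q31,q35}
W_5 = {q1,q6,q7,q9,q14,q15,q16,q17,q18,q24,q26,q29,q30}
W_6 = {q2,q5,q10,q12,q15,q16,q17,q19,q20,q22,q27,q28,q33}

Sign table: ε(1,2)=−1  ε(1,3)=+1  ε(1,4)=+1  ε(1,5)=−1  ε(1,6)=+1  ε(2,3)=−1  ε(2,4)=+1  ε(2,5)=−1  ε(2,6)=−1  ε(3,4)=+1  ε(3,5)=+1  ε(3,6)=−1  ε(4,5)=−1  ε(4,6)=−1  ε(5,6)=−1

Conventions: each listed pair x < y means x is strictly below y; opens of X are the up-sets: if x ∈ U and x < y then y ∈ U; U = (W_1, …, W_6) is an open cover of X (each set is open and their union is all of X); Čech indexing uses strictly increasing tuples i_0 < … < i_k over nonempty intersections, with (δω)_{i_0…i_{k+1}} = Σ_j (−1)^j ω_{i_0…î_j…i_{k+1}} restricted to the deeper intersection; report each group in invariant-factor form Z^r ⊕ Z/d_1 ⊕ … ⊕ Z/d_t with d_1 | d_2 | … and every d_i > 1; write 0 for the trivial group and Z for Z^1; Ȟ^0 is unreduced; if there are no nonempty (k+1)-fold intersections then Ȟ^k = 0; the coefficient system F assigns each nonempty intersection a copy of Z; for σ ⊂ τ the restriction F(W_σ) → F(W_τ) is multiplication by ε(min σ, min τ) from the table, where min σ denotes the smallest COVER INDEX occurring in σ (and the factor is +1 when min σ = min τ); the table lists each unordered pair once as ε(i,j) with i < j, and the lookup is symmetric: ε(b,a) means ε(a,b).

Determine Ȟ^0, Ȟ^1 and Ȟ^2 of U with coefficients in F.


nonempty overlaps:
  W12={q2,q11,q32} W13={q8,q25,q32} W14={q25,q26,q31} W15={q6,q16,q26,q30} W16={q2,q12,q16,q22} W23={q1,q3,q32} W24={q9,q20,q23} W25={q1,q9,q18} W26={q2,q20,q33} W34={q19,q25,q35} W35={q1,q17,q24} W36={q5,q17,q19,q27} W45={q9,q26,q29} W46={q19,q20,q28} W56={q15,q16,q17}
  W123={q32} W126={q2} W134={q25} W145={q26} W156={q16} W235={q1} W245={q9} W246={q20} W346={q19} W356={q17}
C dims 6,15,10; δ0: rk 6, SNF 1^5·2; δ1: rk 9, SNF 1^9
degree 0: 6−6−0 = 0 → Ȟ^0 ≅ 0
degree 1: 15−9−6 = 0 plus torsion [2] → Ȟ^1 ≅ Z/2
degree 2: 10−0−9 = 1 → Ȟ^2 ≅ Z

Ȟ^0 = 0, Ȟ^1 = Z/2, Ȟ^2 = Z


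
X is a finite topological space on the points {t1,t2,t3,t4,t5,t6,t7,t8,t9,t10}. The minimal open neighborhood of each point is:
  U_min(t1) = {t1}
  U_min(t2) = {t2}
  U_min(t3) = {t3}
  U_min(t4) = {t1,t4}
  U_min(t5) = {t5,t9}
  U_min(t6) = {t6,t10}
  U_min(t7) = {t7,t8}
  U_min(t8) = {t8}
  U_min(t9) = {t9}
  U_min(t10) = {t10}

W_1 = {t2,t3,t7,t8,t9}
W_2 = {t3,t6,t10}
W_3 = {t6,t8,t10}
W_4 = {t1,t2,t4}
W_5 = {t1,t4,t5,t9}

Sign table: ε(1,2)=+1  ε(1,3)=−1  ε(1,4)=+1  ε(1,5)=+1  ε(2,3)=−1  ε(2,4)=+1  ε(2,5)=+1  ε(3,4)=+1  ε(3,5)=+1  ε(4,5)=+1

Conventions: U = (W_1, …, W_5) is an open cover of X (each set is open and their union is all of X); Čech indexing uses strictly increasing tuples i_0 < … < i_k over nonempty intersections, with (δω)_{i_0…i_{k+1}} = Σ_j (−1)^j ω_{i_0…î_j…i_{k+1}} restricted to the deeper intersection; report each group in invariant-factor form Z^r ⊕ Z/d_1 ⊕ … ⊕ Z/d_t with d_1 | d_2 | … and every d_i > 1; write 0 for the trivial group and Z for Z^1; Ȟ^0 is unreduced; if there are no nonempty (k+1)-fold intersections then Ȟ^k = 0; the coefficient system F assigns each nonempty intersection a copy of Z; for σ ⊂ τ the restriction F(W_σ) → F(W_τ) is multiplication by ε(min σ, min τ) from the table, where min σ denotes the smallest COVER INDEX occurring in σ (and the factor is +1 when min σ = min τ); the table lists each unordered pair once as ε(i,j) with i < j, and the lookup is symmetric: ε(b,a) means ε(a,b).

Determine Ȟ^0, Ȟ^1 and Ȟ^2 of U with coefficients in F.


Ȟ^0(U;F) ≅ Z; Ȟ^1(U;F) ≅ Z^2; Ȟ^2(U;F) ≅ 0

intersection data:
  W12={t3} W13={t8} W14={t2} W15={t9} W23={t6,t10} W45={t1,t4}
C dims 5,6; δ0: rk 4, SNF 1^4
Ȟ^0 = (5 − 4) − 0 = 1, so Ȟ^0 ≅ Z
Ȟ^1 = (6 − 0) − 4 = 2, so Ȟ^1 ≅ Z^2
Ȟ^2 = (0 − 0) − 0 = 0, so Ȟ^2 ≅ 0


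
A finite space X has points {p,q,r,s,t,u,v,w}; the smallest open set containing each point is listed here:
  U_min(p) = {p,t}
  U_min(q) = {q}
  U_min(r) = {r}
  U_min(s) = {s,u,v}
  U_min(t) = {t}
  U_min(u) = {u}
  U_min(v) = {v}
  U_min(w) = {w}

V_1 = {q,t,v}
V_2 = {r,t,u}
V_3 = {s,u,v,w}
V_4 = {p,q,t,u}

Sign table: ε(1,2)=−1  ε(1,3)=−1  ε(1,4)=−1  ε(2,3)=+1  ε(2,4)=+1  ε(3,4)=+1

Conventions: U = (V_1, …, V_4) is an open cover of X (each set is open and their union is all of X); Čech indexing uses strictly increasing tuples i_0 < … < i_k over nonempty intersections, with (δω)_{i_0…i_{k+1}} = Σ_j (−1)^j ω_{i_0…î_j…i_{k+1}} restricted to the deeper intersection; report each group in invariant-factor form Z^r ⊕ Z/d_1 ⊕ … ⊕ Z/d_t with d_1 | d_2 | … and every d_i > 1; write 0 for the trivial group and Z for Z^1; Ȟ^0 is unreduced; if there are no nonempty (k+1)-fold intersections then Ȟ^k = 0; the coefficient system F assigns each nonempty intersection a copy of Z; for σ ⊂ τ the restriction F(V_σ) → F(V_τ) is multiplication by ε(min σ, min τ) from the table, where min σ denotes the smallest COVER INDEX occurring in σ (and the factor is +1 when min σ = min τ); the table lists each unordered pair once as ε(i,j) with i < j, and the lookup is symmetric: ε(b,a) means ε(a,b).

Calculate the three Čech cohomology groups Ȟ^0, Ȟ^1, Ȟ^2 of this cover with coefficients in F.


nonempty overlaps:
  V12={t} V13={v} V14={q,t} V23={u} V24={t,u} V34={u}
  V124={t} V234={u}
C dims 4,6,2; δ0: rk 3, SNF 1^3; δ1: rk 2, SNF 1^2
degree 0: 4−3−0 = 1 → Ȟ^0 ≅ Z
degree 1: 6−2−3 = 1 → Ȟ^1 ≅ Z
degree 2: 2−0−2 = 0 → Ȟ^2 ≅ 0

Ȟ^0(U;F) ≅ Z, Ȟ^1(U;F) ≅ Z, Ȟ^2(U;F) ≅ 0


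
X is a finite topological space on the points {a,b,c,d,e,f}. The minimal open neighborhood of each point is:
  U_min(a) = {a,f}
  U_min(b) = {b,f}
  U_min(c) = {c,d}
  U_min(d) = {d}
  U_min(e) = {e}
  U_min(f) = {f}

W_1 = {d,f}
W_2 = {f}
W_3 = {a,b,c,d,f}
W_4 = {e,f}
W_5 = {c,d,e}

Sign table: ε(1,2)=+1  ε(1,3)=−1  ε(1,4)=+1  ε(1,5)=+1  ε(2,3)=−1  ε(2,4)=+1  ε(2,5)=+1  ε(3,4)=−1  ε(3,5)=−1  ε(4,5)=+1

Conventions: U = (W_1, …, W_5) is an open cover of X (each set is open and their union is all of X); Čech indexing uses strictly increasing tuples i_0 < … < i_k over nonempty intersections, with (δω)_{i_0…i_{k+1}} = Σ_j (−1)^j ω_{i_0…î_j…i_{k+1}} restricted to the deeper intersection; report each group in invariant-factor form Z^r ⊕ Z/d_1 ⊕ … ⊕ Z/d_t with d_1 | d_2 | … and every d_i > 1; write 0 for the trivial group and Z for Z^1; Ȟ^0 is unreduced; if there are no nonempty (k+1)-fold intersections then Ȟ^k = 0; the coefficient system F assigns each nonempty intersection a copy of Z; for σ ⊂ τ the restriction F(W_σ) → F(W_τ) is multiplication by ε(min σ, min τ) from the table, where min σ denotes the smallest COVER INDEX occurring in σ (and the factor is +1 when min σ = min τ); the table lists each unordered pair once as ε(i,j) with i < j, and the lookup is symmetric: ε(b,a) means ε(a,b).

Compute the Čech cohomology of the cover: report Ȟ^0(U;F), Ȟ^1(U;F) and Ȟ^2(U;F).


Ȟ^0(U;F) ≅ Z, Ȟ^1(U;F) ≅ Z, Ȟ^2(U;F) ≅ 0

cover nerve:
  W12={f} W13={d,f} W14={f} W15={d} W23={f} W24={f} W34={f} W35={c,d} W45={e}
  W123={f} W124={f} W134={f} W135={d} W234={f}
  W1234={f}
C dims 5,9,5,1; δ0: rk 4, SNF 1^4; δ1: rk 4, SNF 1^4; δ2: rk 1, SNF 1^1
Ȟ^0: (5−4)−0=1 ⇒ Z
Ȟ^1: (9−4)−4=1 ⇒ Z
Ȟ^2: (5−1)−4=0 ⇒ 0


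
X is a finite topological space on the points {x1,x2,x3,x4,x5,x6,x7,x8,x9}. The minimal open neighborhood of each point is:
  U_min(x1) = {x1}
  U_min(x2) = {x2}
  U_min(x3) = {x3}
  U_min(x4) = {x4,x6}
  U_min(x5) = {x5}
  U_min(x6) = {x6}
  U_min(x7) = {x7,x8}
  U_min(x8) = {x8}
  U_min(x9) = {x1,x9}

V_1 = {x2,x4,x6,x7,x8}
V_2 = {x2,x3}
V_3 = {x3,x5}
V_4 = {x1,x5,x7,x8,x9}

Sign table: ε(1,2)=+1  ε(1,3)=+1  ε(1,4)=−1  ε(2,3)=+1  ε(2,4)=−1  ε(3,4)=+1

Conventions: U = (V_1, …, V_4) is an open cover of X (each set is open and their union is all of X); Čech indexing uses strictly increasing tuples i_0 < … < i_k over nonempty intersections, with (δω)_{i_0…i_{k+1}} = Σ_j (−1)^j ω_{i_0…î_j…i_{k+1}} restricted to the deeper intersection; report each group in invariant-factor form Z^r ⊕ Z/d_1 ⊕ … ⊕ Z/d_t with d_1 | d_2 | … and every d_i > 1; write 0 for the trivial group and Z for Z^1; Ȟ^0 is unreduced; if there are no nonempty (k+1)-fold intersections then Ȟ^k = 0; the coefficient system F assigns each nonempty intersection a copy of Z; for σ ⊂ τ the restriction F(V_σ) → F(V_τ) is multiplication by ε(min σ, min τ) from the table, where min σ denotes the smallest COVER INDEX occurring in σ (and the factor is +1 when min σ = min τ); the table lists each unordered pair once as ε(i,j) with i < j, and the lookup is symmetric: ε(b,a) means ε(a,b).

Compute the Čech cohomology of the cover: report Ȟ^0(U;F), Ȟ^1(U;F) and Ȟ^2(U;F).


Ȟ^0 = 0, Ȟ^1 = Z/2 and Ȟ^2 = 0

nerve simplices:
  V12={x2} V14={x7,x8} V23={x3} V34={x5}
C dims 4,4; δ0: rk 4, SNF 1^3·2
degree 0: 4−4−0 = 0 → Ȟ^0 ≅ 0
degree 1: 4−0−4 = 0 plus torsion [2] → Ȟ^1 ≅ Z/2
degree 2: 0−0−0 = 0 → Ȟ^2 ≅ 0


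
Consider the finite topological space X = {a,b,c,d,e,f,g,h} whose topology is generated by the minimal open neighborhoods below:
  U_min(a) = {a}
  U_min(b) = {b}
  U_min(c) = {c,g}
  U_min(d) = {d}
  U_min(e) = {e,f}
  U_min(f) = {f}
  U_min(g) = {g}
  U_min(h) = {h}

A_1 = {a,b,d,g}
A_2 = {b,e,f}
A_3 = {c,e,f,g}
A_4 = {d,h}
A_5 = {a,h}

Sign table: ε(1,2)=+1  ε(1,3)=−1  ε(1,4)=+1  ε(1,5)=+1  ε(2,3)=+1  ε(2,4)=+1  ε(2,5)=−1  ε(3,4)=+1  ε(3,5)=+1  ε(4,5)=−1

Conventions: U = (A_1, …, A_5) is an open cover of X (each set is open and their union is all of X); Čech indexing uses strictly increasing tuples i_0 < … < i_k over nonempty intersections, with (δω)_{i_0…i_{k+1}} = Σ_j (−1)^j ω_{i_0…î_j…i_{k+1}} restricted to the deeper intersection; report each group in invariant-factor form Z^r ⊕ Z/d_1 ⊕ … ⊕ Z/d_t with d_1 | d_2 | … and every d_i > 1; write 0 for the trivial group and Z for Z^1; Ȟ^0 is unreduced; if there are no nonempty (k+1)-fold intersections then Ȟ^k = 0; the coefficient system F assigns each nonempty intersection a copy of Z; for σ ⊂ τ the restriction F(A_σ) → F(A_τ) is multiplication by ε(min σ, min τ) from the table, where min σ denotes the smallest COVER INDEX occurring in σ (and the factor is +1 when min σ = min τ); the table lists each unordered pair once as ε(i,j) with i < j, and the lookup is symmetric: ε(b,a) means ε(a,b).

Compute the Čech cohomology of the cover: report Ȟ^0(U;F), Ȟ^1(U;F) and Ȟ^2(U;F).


cover nerve:
  A12={b} A13={g} A14={d} A15={a} A23={e,f} A45={h}
C dims 5,6; δ0: rk 5, SNF 1^4·2
Ȟ^0: (5−5)−0=0 ⇒ 0
Ȟ^1: (6−0)−5=1 plus torsion [2] ⇒ Z ⊕ Z/2
Ȟ^2: (0−0)−0=0 ⇒ 0

Ȟ^0 = 0, Ȟ^1 = Z ⊕ Z/2, Ȟ^2 = 0


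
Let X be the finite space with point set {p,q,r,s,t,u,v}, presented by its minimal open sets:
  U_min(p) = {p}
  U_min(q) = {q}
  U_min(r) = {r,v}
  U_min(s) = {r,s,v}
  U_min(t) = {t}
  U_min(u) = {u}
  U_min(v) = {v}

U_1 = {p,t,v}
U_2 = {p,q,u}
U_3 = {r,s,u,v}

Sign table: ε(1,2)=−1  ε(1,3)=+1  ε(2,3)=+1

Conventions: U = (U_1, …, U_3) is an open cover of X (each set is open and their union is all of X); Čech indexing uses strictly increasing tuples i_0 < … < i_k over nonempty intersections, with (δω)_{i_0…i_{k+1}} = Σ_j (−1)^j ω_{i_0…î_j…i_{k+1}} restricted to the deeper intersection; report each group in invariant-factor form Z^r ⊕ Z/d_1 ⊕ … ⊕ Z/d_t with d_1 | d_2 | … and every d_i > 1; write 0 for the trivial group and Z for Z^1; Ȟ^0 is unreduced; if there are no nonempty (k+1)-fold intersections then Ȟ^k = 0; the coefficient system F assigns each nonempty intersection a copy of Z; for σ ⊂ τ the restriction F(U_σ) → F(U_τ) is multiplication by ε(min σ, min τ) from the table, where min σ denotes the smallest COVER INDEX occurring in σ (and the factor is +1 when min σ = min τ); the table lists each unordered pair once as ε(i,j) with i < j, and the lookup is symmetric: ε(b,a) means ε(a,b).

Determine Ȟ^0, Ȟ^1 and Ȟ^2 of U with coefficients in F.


Ȟ^0 = 0,  Ȟ^1 = Z/2,  Ȟ^2 = 0

nonempty intersections:
  U12={p} U13={v} U23={u}
C dims 3,3; δ0: rk 3, SNF 1^2·2
Ȟ^0: (3−3)−0=0 ⇒ 0
Ȟ^1: (3−0)−3=0 plus torsion [2] ⇒ Z/2
Ȟ^2: (0−0)−0=0 ⇒ 0


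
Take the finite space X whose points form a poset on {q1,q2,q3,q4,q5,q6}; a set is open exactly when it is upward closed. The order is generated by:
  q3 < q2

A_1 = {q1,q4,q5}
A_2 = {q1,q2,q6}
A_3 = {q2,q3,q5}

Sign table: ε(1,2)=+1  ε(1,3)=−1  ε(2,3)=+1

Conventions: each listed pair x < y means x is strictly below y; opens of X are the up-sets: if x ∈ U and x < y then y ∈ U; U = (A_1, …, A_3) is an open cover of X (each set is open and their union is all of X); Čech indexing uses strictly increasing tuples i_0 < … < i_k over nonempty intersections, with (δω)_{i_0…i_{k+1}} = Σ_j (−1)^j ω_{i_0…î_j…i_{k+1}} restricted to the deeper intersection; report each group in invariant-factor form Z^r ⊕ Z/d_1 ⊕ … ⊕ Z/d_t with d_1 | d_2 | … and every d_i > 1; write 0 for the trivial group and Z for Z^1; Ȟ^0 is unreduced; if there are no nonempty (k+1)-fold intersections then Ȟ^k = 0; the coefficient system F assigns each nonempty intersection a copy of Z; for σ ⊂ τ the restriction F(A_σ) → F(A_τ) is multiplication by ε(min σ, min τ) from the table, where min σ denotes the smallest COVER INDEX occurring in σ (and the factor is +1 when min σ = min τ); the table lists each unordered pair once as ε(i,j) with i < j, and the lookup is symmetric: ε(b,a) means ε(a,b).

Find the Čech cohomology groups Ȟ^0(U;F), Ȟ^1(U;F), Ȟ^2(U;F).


Ȟ^0(U;F) ≅ 0,  Ȟ^1(U;F) ≅ Z/2,  Ȟ^2(U;F) ≅ 0

cover nerve:
  A12={q1} A13={q5} A23={q2}
C dims 3,3; δ0: rk 3, SNF 1^2·2
Ȟ^0: (3−3)−0=0 ⇒ 0
Ȟ^1: (3−0)−3=0 plus torsion [2] ⇒ Z/2
Ȟ^2: (0−0)−0=0 ⇒ 0
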